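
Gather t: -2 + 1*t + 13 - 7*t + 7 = 18 - 6*t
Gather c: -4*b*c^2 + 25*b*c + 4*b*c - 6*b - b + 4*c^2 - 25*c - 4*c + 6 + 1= -7*b + c^2*(4 - 4*b) + c*(29*b - 29) + 7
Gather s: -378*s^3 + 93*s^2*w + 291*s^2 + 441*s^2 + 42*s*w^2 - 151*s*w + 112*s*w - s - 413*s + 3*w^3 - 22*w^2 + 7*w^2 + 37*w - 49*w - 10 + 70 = -378*s^3 + s^2*(93*w + 732) + s*(42*w^2 - 39*w - 414) + 3*w^3 - 15*w^2 - 12*w + 60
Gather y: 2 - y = 2 - y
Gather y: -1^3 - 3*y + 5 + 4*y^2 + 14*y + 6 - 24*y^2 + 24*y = -20*y^2 + 35*y + 10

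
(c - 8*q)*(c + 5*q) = c^2 - 3*c*q - 40*q^2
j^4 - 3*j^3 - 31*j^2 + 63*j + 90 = (j - 6)*(j - 3)*(j + 1)*(j + 5)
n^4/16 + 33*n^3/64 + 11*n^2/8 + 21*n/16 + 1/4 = (n/4 + 1/2)*(n/4 + 1)*(n + 1/4)*(n + 2)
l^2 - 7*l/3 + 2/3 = (l - 2)*(l - 1/3)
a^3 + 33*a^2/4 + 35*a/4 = a*(a + 5/4)*(a + 7)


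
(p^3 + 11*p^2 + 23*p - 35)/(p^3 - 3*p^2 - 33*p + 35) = (p + 7)/(p - 7)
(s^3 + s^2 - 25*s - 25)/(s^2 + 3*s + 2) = (s^2 - 25)/(s + 2)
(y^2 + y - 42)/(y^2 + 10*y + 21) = (y - 6)/(y + 3)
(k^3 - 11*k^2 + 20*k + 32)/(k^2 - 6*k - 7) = (k^2 - 12*k + 32)/(k - 7)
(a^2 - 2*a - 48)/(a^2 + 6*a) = (a - 8)/a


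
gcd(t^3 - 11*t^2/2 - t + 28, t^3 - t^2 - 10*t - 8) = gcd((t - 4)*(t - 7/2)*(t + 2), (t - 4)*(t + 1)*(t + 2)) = t^2 - 2*t - 8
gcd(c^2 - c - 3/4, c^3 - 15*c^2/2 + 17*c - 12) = c - 3/2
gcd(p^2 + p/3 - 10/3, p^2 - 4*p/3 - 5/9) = p - 5/3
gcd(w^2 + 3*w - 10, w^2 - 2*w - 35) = w + 5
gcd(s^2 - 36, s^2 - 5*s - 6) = s - 6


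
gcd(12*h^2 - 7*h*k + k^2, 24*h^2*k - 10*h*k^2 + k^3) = 4*h - k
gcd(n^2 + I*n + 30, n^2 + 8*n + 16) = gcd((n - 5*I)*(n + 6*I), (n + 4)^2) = 1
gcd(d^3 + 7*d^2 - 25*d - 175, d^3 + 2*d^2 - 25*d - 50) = d^2 - 25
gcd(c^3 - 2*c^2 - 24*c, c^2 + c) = c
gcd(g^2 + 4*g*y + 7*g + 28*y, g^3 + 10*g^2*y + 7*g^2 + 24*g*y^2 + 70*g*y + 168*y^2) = g^2 + 4*g*y + 7*g + 28*y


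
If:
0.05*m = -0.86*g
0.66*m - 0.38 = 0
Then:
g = -0.03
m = 0.58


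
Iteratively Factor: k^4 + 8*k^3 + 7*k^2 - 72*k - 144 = (k - 3)*(k^3 + 11*k^2 + 40*k + 48) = (k - 3)*(k + 4)*(k^2 + 7*k + 12) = (k - 3)*(k + 4)^2*(k + 3)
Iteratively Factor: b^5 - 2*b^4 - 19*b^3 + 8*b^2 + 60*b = (b + 3)*(b^4 - 5*b^3 - 4*b^2 + 20*b) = b*(b + 3)*(b^3 - 5*b^2 - 4*b + 20) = b*(b - 5)*(b + 3)*(b^2 - 4) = b*(b - 5)*(b - 2)*(b + 3)*(b + 2)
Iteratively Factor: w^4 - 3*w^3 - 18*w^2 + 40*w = (w - 5)*(w^3 + 2*w^2 - 8*w) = (w - 5)*(w + 4)*(w^2 - 2*w) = (w - 5)*(w - 2)*(w + 4)*(w)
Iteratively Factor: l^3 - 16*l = (l - 4)*(l^2 + 4*l) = l*(l - 4)*(l + 4)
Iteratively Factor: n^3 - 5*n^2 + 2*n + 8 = (n + 1)*(n^2 - 6*n + 8) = (n - 2)*(n + 1)*(n - 4)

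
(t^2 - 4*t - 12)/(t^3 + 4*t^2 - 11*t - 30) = (t - 6)/(t^2 + 2*t - 15)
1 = 1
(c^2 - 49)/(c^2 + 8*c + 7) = (c - 7)/(c + 1)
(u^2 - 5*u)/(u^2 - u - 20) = u/(u + 4)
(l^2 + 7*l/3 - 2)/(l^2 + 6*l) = (l^2 + 7*l/3 - 2)/(l*(l + 6))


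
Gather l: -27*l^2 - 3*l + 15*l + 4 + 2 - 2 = -27*l^2 + 12*l + 4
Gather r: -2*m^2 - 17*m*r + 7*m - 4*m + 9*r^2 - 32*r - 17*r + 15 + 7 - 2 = -2*m^2 + 3*m + 9*r^2 + r*(-17*m - 49) + 20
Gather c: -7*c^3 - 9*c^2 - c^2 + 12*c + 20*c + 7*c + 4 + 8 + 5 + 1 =-7*c^3 - 10*c^2 + 39*c + 18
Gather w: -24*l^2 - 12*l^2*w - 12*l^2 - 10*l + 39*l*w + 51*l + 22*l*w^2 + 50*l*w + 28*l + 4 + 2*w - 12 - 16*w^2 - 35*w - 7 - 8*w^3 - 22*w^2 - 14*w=-36*l^2 + 69*l - 8*w^3 + w^2*(22*l - 38) + w*(-12*l^2 + 89*l - 47) - 15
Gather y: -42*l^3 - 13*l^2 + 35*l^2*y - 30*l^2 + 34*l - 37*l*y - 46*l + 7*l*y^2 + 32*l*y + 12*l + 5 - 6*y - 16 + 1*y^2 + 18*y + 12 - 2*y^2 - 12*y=-42*l^3 - 43*l^2 + y^2*(7*l - 1) + y*(35*l^2 - 5*l) + 1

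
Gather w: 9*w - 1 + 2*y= 9*w + 2*y - 1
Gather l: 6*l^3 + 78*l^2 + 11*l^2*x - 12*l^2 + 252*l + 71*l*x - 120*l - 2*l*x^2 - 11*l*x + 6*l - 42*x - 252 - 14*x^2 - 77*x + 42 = 6*l^3 + l^2*(11*x + 66) + l*(-2*x^2 + 60*x + 138) - 14*x^2 - 119*x - 210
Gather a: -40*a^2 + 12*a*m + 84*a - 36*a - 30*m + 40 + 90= -40*a^2 + a*(12*m + 48) - 30*m + 130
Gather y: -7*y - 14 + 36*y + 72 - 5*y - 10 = 24*y + 48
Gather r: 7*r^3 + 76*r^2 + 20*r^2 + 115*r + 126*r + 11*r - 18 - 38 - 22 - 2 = 7*r^3 + 96*r^2 + 252*r - 80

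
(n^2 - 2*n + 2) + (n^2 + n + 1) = 2*n^2 - n + 3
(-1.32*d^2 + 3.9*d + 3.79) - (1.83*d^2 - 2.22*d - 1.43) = -3.15*d^2 + 6.12*d + 5.22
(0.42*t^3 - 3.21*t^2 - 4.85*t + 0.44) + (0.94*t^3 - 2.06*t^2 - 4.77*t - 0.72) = 1.36*t^3 - 5.27*t^2 - 9.62*t - 0.28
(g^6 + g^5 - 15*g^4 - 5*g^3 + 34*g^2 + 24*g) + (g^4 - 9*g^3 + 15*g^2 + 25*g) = g^6 + g^5 - 14*g^4 - 14*g^3 + 49*g^2 + 49*g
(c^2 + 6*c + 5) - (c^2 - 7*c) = 13*c + 5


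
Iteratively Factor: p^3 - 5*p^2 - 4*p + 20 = (p + 2)*(p^2 - 7*p + 10) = (p - 5)*(p + 2)*(p - 2)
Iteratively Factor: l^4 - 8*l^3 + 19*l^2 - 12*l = (l - 1)*(l^3 - 7*l^2 + 12*l) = (l - 4)*(l - 1)*(l^2 - 3*l) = (l - 4)*(l - 3)*(l - 1)*(l)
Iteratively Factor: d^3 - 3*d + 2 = (d - 1)*(d^2 + d - 2) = (d - 1)^2*(d + 2)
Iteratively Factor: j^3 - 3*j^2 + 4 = (j + 1)*(j^2 - 4*j + 4) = (j - 2)*(j + 1)*(j - 2)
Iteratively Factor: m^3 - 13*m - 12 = (m - 4)*(m^2 + 4*m + 3) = (m - 4)*(m + 1)*(m + 3)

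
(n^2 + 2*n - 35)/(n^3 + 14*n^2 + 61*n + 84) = (n - 5)/(n^2 + 7*n + 12)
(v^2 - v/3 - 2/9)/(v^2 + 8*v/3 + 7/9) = (3*v - 2)/(3*v + 7)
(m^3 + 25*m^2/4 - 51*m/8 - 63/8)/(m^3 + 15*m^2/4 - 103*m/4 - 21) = (m - 3/2)/(m - 4)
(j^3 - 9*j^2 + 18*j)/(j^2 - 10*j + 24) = j*(j - 3)/(j - 4)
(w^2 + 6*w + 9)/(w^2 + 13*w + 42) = (w^2 + 6*w + 9)/(w^2 + 13*w + 42)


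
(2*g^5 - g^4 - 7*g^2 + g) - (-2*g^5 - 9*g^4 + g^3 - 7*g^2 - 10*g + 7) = 4*g^5 + 8*g^4 - g^3 + 11*g - 7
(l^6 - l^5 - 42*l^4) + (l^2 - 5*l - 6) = l^6 - l^5 - 42*l^4 + l^2 - 5*l - 6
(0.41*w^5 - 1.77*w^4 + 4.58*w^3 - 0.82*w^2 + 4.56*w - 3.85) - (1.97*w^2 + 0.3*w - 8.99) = 0.41*w^5 - 1.77*w^4 + 4.58*w^3 - 2.79*w^2 + 4.26*w + 5.14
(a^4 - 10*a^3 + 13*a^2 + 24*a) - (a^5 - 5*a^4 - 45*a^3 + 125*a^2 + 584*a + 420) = -a^5 + 6*a^4 + 35*a^3 - 112*a^2 - 560*a - 420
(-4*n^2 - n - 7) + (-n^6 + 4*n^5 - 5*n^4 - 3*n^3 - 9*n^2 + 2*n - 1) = -n^6 + 4*n^5 - 5*n^4 - 3*n^3 - 13*n^2 + n - 8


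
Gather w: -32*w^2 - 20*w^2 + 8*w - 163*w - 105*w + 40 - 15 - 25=-52*w^2 - 260*w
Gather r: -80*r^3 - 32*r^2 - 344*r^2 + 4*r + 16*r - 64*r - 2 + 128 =-80*r^3 - 376*r^2 - 44*r + 126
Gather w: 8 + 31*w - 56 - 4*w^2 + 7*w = -4*w^2 + 38*w - 48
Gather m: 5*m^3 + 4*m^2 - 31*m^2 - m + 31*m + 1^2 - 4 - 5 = 5*m^3 - 27*m^2 + 30*m - 8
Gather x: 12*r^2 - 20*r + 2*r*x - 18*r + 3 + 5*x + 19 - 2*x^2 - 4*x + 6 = 12*r^2 - 38*r - 2*x^2 + x*(2*r + 1) + 28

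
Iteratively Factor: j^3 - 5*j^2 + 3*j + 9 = (j - 3)*(j^2 - 2*j - 3) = (j - 3)*(j + 1)*(j - 3)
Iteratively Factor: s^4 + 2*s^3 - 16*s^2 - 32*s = (s + 4)*(s^3 - 2*s^2 - 8*s) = (s - 4)*(s + 4)*(s^2 + 2*s) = (s - 4)*(s + 2)*(s + 4)*(s)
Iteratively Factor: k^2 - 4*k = (k)*(k - 4)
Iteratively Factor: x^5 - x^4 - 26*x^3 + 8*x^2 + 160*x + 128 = (x + 2)*(x^4 - 3*x^3 - 20*x^2 + 48*x + 64) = (x - 4)*(x + 2)*(x^3 + x^2 - 16*x - 16) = (x - 4)*(x + 2)*(x + 4)*(x^2 - 3*x - 4) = (x - 4)^2*(x + 2)*(x + 4)*(x + 1)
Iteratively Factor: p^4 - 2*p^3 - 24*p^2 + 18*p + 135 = (p - 5)*(p^3 + 3*p^2 - 9*p - 27) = (p - 5)*(p + 3)*(p^2 - 9) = (p - 5)*(p + 3)^2*(p - 3)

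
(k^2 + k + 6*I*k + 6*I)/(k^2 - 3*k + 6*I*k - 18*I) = (k + 1)/(k - 3)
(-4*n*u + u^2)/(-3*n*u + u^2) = (4*n - u)/(3*n - u)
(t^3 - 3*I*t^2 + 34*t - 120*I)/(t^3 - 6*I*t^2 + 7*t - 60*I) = (t + 6*I)/(t + 3*I)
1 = 1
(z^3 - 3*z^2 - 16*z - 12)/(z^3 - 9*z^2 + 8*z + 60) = (z + 1)/(z - 5)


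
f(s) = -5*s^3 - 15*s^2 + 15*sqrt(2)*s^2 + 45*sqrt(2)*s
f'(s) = -15*s^2 - 30*s + 30*sqrt(2)*s + 45*sqrt(2)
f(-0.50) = -29.64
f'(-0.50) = 53.68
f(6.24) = -575.81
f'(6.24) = -442.88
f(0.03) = 1.91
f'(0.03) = 64.00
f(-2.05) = -61.27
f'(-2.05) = -24.87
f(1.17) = 74.96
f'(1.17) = 57.65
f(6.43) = -663.15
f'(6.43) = -476.63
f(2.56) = 119.75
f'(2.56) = -2.85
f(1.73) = 102.80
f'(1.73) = 40.24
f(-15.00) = 17318.38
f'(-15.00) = -3497.76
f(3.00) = 111.84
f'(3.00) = -34.08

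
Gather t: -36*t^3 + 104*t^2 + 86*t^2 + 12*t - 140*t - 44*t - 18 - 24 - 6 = -36*t^3 + 190*t^2 - 172*t - 48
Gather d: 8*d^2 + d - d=8*d^2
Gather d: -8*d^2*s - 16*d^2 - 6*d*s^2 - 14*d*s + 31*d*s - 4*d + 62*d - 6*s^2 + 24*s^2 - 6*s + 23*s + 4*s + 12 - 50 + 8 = d^2*(-8*s - 16) + d*(-6*s^2 + 17*s + 58) + 18*s^2 + 21*s - 30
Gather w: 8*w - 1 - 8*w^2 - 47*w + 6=-8*w^2 - 39*w + 5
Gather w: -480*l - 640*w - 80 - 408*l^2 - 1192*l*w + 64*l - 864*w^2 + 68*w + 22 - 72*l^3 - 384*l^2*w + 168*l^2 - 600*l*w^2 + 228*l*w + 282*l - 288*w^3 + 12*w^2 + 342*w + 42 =-72*l^3 - 240*l^2 - 134*l - 288*w^3 + w^2*(-600*l - 852) + w*(-384*l^2 - 964*l - 230) - 16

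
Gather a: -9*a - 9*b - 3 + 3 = -9*a - 9*b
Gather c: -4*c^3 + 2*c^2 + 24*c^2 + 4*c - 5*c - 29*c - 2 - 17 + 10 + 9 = -4*c^3 + 26*c^2 - 30*c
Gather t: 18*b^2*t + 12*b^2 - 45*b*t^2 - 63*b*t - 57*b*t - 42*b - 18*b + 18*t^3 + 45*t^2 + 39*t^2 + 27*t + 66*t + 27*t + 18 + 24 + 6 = 12*b^2 - 60*b + 18*t^3 + t^2*(84 - 45*b) + t*(18*b^2 - 120*b + 120) + 48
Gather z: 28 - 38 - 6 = -16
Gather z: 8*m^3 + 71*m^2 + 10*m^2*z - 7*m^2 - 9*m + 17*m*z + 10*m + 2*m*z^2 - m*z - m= 8*m^3 + 64*m^2 + 2*m*z^2 + z*(10*m^2 + 16*m)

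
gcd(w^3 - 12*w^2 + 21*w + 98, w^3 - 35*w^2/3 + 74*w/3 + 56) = w - 7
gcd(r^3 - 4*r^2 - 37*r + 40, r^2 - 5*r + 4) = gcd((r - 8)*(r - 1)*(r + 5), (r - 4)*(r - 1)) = r - 1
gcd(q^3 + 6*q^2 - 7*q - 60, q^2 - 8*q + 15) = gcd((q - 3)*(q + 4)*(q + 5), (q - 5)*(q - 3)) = q - 3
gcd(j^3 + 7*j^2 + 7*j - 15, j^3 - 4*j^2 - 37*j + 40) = j^2 + 4*j - 5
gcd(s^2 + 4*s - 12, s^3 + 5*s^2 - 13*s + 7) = 1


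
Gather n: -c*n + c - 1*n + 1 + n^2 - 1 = c + n^2 + n*(-c - 1)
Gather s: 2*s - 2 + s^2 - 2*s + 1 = s^2 - 1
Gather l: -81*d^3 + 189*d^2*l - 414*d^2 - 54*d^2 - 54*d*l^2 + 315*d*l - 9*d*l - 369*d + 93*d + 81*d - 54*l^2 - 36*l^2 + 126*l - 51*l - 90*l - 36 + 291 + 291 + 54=-81*d^3 - 468*d^2 - 195*d + l^2*(-54*d - 90) + l*(189*d^2 + 306*d - 15) + 600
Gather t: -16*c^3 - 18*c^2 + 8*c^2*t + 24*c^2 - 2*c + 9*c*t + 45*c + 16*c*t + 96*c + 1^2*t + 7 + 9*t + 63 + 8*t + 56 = -16*c^3 + 6*c^2 + 139*c + t*(8*c^2 + 25*c + 18) + 126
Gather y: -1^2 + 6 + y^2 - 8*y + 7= y^2 - 8*y + 12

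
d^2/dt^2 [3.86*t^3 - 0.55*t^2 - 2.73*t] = 23.16*t - 1.1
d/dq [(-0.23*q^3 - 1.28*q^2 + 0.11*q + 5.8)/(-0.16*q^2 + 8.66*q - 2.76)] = (0.0368*q^4 - 3.9836*q^3 - 9.1628*q^2 + 8.9216*q - 50.5316)/(0.0256*q^4 - 2.7712*q^3 + 75.8788*q^2 - 47.8032*q + 7.6176)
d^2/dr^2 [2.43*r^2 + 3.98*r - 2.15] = 4.86000000000000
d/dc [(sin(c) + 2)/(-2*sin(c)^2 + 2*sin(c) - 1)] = (8*sin(c) - cos(2*c) - 4)*cos(c)/(-2*sin(c) - cos(2*c) + 2)^2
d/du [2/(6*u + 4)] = -3/(3*u + 2)^2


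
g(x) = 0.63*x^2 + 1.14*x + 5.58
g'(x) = 1.26*x + 1.14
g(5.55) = 31.31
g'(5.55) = 8.13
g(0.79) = 6.87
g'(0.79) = 2.14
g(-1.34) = 5.18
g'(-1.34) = -0.55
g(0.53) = 6.36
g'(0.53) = 1.81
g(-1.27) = 5.15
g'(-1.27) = -0.46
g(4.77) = 25.35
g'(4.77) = 7.15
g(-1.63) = 5.40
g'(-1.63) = -0.91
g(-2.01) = 5.83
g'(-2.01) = -1.39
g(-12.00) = 82.62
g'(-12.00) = -13.98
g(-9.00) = 46.35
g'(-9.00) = -10.20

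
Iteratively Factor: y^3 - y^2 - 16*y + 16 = (y + 4)*(y^2 - 5*y + 4) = (y - 1)*(y + 4)*(y - 4)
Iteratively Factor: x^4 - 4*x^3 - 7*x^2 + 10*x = (x)*(x^3 - 4*x^2 - 7*x + 10) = x*(x - 5)*(x^2 + x - 2) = x*(x - 5)*(x - 1)*(x + 2)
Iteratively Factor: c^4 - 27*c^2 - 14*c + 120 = (c - 2)*(c^3 + 2*c^2 - 23*c - 60) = (c - 5)*(c - 2)*(c^2 + 7*c + 12) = (c - 5)*(c - 2)*(c + 3)*(c + 4)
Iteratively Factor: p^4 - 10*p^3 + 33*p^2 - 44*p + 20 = (p - 2)*(p^3 - 8*p^2 + 17*p - 10) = (p - 5)*(p - 2)*(p^2 - 3*p + 2) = (p - 5)*(p - 2)^2*(p - 1)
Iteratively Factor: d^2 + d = (d + 1)*(d)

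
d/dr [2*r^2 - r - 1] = 4*r - 1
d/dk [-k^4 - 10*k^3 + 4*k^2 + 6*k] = -4*k^3 - 30*k^2 + 8*k + 6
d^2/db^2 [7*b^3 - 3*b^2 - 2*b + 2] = 42*b - 6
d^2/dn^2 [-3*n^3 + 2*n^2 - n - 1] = 4 - 18*n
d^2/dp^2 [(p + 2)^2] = 2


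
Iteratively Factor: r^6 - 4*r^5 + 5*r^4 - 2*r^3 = (r - 2)*(r^5 - 2*r^4 + r^3) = r*(r - 2)*(r^4 - 2*r^3 + r^2) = r*(r - 2)*(r - 1)*(r^3 - r^2) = r^2*(r - 2)*(r - 1)*(r^2 - r) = r^3*(r - 2)*(r - 1)*(r - 1)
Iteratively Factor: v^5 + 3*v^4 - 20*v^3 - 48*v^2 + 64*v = (v - 1)*(v^4 + 4*v^3 - 16*v^2 - 64*v) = (v - 4)*(v - 1)*(v^3 + 8*v^2 + 16*v) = (v - 4)*(v - 1)*(v + 4)*(v^2 + 4*v) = v*(v - 4)*(v - 1)*(v + 4)*(v + 4)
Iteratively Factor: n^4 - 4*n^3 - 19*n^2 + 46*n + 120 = (n + 2)*(n^3 - 6*n^2 - 7*n + 60) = (n + 2)*(n + 3)*(n^2 - 9*n + 20) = (n - 5)*(n + 2)*(n + 3)*(n - 4)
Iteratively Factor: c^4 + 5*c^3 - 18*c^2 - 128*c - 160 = (c + 2)*(c^3 + 3*c^2 - 24*c - 80) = (c + 2)*(c + 4)*(c^2 - c - 20) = (c - 5)*(c + 2)*(c + 4)*(c + 4)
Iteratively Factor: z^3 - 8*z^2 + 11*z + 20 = (z - 4)*(z^2 - 4*z - 5) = (z - 4)*(z + 1)*(z - 5)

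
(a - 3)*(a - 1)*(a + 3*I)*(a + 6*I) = a^4 - 4*a^3 + 9*I*a^3 - 15*a^2 - 36*I*a^2 + 72*a + 27*I*a - 54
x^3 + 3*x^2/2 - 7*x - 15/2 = (x - 5/2)*(x + 1)*(x + 3)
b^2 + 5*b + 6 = (b + 2)*(b + 3)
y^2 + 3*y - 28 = (y - 4)*(y + 7)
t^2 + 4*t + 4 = (t + 2)^2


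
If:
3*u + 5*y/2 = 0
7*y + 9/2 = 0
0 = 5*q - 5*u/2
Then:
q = 15/56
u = 15/28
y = -9/14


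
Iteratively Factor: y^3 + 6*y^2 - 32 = (y + 4)*(y^2 + 2*y - 8) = (y + 4)^2*(y - 2)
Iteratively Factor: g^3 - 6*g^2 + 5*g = (g)*(g^2 - 6*g + 5) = g*(g - 5)*(g - 1)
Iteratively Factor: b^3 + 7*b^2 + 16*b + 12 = (b + 2)*(b^2 + 5*b + 6) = (b + 2)*(b + 3)*(b + 2)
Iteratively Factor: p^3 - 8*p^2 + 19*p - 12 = (p - 3)*(p^2 - 5*p + 4) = (p - 4)*(p - 3)*(p - 1)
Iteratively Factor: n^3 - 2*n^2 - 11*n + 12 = (n - 4)*(n^2 + 2*n - 3) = (n - 4)*(n - 1)*(n + 3)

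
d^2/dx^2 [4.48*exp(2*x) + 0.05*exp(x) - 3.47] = (17.92*exp(x) + 0.05)*exp(x)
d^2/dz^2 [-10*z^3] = -60*z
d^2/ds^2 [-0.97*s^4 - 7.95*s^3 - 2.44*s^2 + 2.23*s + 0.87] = -11.64*s^2 - 47.7*s - 4.88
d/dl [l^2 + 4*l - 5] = 2*l + 4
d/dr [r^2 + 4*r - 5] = 2*r + 4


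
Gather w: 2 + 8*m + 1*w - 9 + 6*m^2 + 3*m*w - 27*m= 6*m^2 - 19*m + w*(3*m + 1) - 7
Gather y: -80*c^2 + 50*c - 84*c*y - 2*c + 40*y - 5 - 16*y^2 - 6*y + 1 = -80*c^2 + 48*c - 16*y^2 + y*(34 - 84*c) - 4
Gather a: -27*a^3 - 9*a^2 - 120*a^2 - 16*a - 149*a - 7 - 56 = -27*a^3 - 129*a^2 - 165*a - 63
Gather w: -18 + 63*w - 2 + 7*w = 70*w - 20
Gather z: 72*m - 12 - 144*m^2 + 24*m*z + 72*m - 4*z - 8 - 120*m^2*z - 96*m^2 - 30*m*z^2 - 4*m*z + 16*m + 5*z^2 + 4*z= -240*m^2 + 160*m + z^2*(5 - 30*m) + z*(-120*m^2 + 20*m) - 20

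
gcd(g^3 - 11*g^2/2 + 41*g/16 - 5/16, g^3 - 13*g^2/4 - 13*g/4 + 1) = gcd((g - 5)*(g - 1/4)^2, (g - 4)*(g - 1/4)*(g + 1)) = g - 1/4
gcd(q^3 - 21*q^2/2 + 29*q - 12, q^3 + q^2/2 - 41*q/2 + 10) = q^2 - 9*q/2 + 2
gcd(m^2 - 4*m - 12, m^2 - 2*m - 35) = 1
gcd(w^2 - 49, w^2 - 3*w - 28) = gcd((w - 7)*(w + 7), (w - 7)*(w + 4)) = w - 7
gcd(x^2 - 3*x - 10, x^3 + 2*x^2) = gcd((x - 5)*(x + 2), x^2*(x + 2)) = x + 2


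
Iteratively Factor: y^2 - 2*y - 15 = (y + 3)*(y - 5)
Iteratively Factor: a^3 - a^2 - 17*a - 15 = (a - 5)*(a^2 + 4*a + 3) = (a - 5)*(a + 1)*(a + 3)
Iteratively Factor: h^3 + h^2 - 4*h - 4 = (h + 1)*(h^2 - 4) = (h + 1)*(h + 2)*(h - 2)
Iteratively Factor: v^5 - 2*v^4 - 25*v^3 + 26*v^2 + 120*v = (v + 2)*(v^4 - 4*v^3 - 17*v^2 + 60*v) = (v + 2)*(v + 4)*(v^3 - 8*v^2 + 15*v) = (v - 3)*(v + 2)*(v + 4)*(v^2 - 5*v) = (v - 5)*(v - 3)*(v + 2)*(v + 4)*(v)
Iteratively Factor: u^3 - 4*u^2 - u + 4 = (u + 1)*(u^2 - 5*u + 4) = (u - 1)*(u + 1)*(u - 4)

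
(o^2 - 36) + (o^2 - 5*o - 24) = 2*o^2 - 5*o - 60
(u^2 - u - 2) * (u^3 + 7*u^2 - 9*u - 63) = u^5 + 6*u^4 - 18*u^3 - 68*u^2 + 81*u + 126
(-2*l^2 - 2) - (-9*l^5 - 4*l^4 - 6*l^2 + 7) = 9*l^5 + 4*l^4 + 4*l^2 - 9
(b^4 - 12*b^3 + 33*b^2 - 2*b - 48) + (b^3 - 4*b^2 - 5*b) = b^4 - 11*b^3 + 29*b^2 - 7*b - 48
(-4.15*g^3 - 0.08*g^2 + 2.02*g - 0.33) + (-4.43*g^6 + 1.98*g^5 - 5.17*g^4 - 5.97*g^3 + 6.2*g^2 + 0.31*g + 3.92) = -4.43*g^6 + 1.98*g^5 - 5.17*g^4 - 10.12*g^3 + 6.12*g^2 + 2.33*g + 3.59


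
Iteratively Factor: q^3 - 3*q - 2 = (q + 1)*(q^2 - q - 2) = (q - 2)*(q + 1)*(q + 1)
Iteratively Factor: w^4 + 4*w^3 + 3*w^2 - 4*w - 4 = (w + 2)*(w^3 + 2*w^2 - w - 2) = (w + 1)*(w + 2)*(w^2 + w - 2) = (w + 1)*(w + 2)^2*(w - 1)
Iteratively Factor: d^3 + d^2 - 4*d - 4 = (d + 1)*(d^2 - 4) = (d + 1)*(d + 2)*(d - 2)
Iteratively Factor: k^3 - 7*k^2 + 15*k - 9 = (k - 3)*(k^2 - 4*k + 3) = (k - 3)*(k - 1)*(k - 3)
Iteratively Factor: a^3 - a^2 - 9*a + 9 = (a - 1)*(a^2 - 9) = (a - 1)*(a + 3)*(a - 3)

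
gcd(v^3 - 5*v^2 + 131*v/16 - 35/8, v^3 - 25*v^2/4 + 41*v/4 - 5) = v - 5/4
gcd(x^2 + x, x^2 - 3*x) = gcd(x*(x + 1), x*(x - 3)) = x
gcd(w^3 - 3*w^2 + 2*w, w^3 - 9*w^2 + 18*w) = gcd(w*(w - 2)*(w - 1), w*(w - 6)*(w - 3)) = w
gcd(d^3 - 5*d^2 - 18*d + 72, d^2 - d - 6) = d - 3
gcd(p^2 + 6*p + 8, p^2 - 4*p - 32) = p + 4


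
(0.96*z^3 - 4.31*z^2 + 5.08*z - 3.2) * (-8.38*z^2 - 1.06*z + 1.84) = -8.0448*z^5 + 35.1002*z^4 - 36.2354*z^3 + 13.5008*z^2 + 12.7392*z - 5.888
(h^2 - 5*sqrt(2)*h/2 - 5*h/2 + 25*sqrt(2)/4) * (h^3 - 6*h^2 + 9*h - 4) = h^5 - 17*h^4/2 - 5*sqrt(2)*h^4/2 + 24*h^3 + 85*sqrt(2)*h^3/4 - 60*sqrt(2)*h^2 - 53*h^2/2 + 10*h + 265*sqrt(2)*h/4 - 25*sqrt(2)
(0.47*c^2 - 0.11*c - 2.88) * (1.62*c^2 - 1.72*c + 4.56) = 0.7614*c^4 - 0.9866*c^3 - 2.3332*c^2 + 4.452*c - 13.1328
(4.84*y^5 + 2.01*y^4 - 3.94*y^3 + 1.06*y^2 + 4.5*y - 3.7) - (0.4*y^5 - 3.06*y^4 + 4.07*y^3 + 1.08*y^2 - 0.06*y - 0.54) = 4.44*y^5 + 5.07*y^4 - 8.01*y^3 - 0.02*y^2 + 4.56*y - 3.16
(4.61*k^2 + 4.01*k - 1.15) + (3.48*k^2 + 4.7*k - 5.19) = 8.09*k^2 + 8.71*k - 6.34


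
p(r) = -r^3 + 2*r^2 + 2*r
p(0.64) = 1.84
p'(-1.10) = -6.03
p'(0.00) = 2.00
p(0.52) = 1.44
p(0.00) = 0.00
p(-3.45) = 57.97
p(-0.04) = -0.08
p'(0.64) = 3.33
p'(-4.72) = -83.72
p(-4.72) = 140.27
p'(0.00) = 2.00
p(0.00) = 0.00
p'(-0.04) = 1.84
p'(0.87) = 3.21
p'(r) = -3*r^2 + 4*r + 2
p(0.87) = 2.60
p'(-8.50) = -248.75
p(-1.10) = 1.55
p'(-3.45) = -47.51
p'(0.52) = 3.27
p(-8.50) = 741.62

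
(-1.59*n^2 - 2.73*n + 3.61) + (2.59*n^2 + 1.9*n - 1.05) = 1.0*n^2 - 0.83*n + 2.56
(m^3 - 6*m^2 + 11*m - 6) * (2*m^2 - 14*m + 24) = 2*m^5 - 26*m^4 + 130*m^3 - 310*m^2 + 348*m - 144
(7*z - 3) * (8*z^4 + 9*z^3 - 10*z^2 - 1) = 56*z^5 + 39*z^4 - 97*z^3 + 30*z^2 - 7*z + 3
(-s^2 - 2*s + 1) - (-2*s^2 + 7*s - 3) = s^2 - 9*s + 4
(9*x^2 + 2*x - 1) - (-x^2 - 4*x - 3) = 10*x^2 + 6*x + 2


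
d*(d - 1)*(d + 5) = d^3 + 4*d^2 - 5*d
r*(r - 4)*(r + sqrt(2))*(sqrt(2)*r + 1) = sqrt(2)*r^4 - 4*sqrt(2)*r^3 + 3*r^3 - 12*r^2 + sqrt(2)*r^2 - 4*sqrt(2)*r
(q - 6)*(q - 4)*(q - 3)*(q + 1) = q^4 - 12*q^3 + 41*q^2 - 18*q - 72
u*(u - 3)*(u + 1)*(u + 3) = u^4 + u^3 - 9*u^2 - 9*u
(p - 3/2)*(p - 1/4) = p^2 - 7*p/4 + 3/8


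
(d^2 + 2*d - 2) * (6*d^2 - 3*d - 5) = 6*d^4 + 9*d^3 - 23*d^2 - 4*d + 10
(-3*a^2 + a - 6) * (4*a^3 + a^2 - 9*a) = -12*a^5 + a^4 + 4*a^3 - 15*a^2 + 54*a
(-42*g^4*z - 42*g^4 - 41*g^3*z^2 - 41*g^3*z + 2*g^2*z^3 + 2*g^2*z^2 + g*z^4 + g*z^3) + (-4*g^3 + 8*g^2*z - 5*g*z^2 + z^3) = -42*g^4*z - 42*g^4 - 41*g^3*z^2 - 41*g^3*z - 4*g^3 + 2*g^2*z^3 + 2*g^2*z^2 + 8*g^2*z + g*z^4 + g*z^3 - 5*g*z^2 + z^3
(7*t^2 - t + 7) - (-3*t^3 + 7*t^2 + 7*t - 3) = 3*t^3 - 8*t + 10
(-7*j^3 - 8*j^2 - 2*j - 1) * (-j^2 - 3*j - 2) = 7*j^5 + 29*j^4 + 40*j^3 + 23*j^2 + 7*j + 2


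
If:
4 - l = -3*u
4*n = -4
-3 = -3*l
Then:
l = 1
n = -1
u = -1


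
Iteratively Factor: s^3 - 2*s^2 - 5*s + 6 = (s + 2)*(s^2 - 4*s + 3) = (s - 1)*(s + 2)*(s - 3)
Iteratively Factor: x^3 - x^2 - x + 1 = (x + 1)*(x^2 - 2*x + 1) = (x - 1)*(x + 1)*(x - 1)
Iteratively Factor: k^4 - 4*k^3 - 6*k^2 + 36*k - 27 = (k - 1)*(k^3 - 3*k^2 - 9*k + 27) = (k - 3)*(k - 1)*(k^2 - 9) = (k - 3)*(k - 1)*(k + 3)*(k - 3)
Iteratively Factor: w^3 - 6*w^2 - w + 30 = (w + 2)*(w^2 - 8*w + 15) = (w - 5)*(w + 2)*(w - 3)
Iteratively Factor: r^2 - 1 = (r - 1)*(r + 1)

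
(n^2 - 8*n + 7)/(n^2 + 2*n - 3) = (n - 7)/(n + 3)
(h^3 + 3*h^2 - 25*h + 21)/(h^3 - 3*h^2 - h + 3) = (h + 7)/(h + 1)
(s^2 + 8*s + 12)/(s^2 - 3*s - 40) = (s^2 + 8*s + 12)/(s^2 - 3*s - 40)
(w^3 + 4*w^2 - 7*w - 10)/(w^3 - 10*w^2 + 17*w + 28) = (w^2 + 3*w - 10)/(w^2 - 11*w + 28)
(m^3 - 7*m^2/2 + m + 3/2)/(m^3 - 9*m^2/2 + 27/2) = (2*m^2 - m - 1)/(2*m^2 - 3*m - 9)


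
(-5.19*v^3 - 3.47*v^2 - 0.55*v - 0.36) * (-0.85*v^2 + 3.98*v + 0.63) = 4.4115*v^5 - 17.7067*v^4 - 16.6128*v^3 - 4.0691*v^2 - 1.7793*v - 0.2268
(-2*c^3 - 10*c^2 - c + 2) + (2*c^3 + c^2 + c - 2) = -9*c^2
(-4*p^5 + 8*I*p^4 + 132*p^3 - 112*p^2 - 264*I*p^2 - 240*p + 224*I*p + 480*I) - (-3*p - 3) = -4*p^5 + 8*I*p^4 + 132*p^3 - 112*p^2 - 264*I*p^2 - 237*p + 224*I*p + 3 + 480*I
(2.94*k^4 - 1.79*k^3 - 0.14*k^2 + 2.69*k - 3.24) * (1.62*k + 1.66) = 4.7628*k^5 + 1.9806*k^4 - 3.1982*k^3 + 4.1254*k^2 - 0.783400000000001*k - 5.3784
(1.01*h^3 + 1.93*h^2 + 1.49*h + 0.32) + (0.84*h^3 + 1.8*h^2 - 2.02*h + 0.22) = 1.85*h^3 + 3.73*h^2 - 0.53*h + 0.54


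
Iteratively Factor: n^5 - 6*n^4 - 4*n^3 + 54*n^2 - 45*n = (n - 3)*(n^4 - 3*n^3 - 13*n^2 + 15*n) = (n - 3)*(n - 1)*(n^3 - 2*n^2 - 15*n) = (n - 5)*(n - 3)*(n - 1)*(n^2 + 3*n) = n*(n - 5)*(n - 3)*(n - 1)*(n + 3)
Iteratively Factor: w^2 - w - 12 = (w - 4)*(w + 3)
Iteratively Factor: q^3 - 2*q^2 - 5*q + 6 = (q - 1)*(q^2 - q - 6) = (q - 3)*(q - 1)*(q + 2)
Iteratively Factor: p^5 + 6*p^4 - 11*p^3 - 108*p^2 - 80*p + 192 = (p + 4)*(p^4 + 2*p^3 - 19*p^2 - 32*p + 48) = (p - 4)*(p + 4)*(p^3 + 6*p^2 + 5*p - 12) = (p - 4)*(p - 1)*(p + 4)*(p^2 + 7*p + 12) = (p - 4)*(p - 1)*(p + 3)*(p + 4)*(p + 4)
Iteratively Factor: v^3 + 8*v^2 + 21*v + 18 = (v + 2)*(v^2 + 6*v + 9) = (v + 2)*(v + 3)*(v + 3)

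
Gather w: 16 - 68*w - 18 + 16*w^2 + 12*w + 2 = 16*w^2 - 56*w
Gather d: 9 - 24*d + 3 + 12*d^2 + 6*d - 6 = 12*d^2 - 18*d + 6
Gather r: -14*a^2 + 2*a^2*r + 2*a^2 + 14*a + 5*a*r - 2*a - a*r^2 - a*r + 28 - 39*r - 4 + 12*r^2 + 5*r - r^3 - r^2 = -12*a^2 + 12*a - r^3 + r^2*(11 - a) + r*(2*a^2 + 4*a - 34) + 24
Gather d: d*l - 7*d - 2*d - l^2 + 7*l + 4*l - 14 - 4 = d*(l - 9) - l^2 + 11*l - 18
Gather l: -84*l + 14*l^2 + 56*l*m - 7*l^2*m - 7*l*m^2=l^2*(14 - 7*m) + l*(-7*m^2 + 56*m - 84)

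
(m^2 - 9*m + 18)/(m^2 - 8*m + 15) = (m - 6)/(m - 5)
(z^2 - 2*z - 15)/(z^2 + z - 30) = (z + 3)/(z + 6)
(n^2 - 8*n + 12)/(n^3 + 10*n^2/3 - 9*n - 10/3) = 3*(n - 6)/(3*n^2 + 16*n + 5)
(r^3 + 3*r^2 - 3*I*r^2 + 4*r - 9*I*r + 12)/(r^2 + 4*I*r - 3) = (r^2 + r*(3 - 4*I) - 12*I)/(r + 3*I)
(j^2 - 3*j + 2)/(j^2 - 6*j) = (j^2 - 3*j + 2)/(j*(j - 6))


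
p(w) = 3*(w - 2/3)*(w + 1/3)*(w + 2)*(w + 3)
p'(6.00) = 4242.67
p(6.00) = 7296.00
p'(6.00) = 4242.67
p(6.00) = 7296.00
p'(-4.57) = -390.22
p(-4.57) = 268.56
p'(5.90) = 4062.77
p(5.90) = 6880.77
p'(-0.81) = -8.13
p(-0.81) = 5.50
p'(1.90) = 271.46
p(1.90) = 157.91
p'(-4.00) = -204.00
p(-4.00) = 102.67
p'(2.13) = 349.72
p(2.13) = 229.12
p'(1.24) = 108.71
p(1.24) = 37.18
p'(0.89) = 54.35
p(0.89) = 9.21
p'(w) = 3*(w - 2/3)*(w + 1/3)*(w + 2) + 3*(w - 2/3)*(w + 1/3)*(w + 3) + 3*(w - 2/3)*(w + 2)*(w + 3) + 3*(w + 1/3)*(w + 2)*(w + 3) = 12*w^3 + 42*w^2 + 74*w/3 - 28/3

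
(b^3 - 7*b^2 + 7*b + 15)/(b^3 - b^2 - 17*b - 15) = (b - 3)/(b + 3)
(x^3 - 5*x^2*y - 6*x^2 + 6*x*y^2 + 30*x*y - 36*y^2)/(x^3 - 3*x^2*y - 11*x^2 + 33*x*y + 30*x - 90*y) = (x - 2*y)/(x - 5)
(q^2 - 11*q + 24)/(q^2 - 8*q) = (q - 3)/q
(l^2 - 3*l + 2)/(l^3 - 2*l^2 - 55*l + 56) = (l - 2)/(l^2 - l - 56)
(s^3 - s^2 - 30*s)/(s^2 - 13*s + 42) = s*(s + 5)/(s - 7)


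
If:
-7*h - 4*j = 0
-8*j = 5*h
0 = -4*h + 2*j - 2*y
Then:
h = 0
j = 0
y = 0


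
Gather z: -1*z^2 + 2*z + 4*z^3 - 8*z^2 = 4*z^3 - 9*z^2 + 2*z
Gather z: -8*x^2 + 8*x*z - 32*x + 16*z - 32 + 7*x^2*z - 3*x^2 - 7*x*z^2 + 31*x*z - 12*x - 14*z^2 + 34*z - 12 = -11*x^2 - 44*x + z^2*(-7*x - 14) + z*(7*x^2 + 39*x + 50) - 44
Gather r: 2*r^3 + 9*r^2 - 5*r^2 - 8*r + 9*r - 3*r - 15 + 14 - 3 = 2*r^3 + 4*r^2 - 2*r - 4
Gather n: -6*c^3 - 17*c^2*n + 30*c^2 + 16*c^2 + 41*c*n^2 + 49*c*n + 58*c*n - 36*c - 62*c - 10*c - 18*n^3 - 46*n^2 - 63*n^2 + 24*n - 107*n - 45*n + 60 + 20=-6*c^3 + 46*c^2 - 108*c - 18*n^3 + n^2*(41*c - 109) + n*(-17*c^2 + 107*c - 128) + 80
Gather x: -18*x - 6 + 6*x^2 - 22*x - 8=6*x^2 - 40*x - 14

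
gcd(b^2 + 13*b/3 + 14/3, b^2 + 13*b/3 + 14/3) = b^2 + 13*b/3 + 14/3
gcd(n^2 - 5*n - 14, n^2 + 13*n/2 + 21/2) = 1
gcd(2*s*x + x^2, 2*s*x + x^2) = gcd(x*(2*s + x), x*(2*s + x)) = 2*s*x + x^2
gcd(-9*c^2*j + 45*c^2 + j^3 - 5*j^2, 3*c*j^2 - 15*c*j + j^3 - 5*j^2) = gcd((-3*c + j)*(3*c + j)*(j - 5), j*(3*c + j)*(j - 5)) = 3*c*j - 15*c + j^2 - 5*j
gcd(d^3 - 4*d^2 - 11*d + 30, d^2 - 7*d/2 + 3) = d - 2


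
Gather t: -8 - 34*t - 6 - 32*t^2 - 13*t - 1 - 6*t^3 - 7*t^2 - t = -6*t^3 - 39*t^2 - 48*t - 15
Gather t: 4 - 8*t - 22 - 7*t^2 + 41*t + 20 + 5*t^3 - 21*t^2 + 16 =5*t^3 - 28*t^2 + 33*t + 18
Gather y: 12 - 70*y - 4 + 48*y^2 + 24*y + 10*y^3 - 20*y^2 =10*y^3 + 28*y^2 - 46*y + 8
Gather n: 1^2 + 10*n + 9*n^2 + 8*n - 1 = 9*n^2 + 18*n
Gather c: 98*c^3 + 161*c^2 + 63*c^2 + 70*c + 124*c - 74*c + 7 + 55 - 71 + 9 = 98*c^3 + 224*c^2 + 120*c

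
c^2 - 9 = (c - 3)*(c + 3)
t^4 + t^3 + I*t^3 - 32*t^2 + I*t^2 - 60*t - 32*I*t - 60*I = (t - 6)*(t + 2)*(t + 5)*(t + I)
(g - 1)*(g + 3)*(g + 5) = g^3 + 7*g^2 + 7*g - 15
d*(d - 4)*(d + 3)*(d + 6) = d^4 + 5*d^3 - 18*d^2 - 72*d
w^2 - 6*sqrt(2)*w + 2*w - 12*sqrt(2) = (w + 2)*(w - 6*sqrt(2))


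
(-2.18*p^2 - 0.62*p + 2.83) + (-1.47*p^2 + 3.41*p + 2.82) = -3.65*p^2 + 2.79*p + 5.65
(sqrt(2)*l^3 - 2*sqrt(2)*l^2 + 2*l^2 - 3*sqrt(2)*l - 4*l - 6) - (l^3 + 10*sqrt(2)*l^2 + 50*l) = -l^3 + sqrt(2)*l^3 - 12*sqrt(2)*l^2 + 2*l^2 - 54*l - 3*sqrt(2)*l - 6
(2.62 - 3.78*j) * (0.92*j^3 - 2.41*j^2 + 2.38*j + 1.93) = -3.4776*j^4 + 11.5202*j^3 - 15.3106*j^2 - 1.0598*j + 5.0566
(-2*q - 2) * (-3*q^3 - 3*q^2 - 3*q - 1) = 6*q^4 + 12*q^3 + 12*q^2 + 8*q + 2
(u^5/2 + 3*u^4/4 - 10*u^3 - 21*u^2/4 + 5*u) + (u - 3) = u^5/2 + 3*u^4/4 - 10*u^3 - 21*u^2/4 + 6*u - 3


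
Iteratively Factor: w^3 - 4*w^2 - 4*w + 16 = (w + 2)*(w^2 - 6*w + 8) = (w - 4)*(w + 2)*(w - 2)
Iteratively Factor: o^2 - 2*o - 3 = (o + 1)*(o - 3)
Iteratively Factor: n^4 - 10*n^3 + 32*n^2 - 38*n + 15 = (n - 5)*(n^3 - 5*n^2 + 7*n - 3) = (n - 5)*(n - 1)*(n^2 - 4*n + 3) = (n - 5)*(n - 3)*(n - 1)*(n - 1)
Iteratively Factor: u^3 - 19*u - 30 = (u - 5)*(u^2 + 5*u + 6) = (u - 5)*(u + 3)*(u + 2)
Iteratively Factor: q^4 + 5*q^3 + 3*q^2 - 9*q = (q)*(q^3 + 5*q^2 + 3*q - 9) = q*(q + 3)*(q^2 + 2*q - 3) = q*(q - 1)*(q + 3)*(q + 3)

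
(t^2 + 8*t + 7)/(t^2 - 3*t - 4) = (t + 7)/(t - 4)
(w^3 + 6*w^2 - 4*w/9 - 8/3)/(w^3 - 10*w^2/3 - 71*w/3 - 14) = (w^2 + 16*w/3 - 4)/(w^2 - 4*w - 21)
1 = 1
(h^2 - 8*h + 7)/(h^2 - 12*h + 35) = (h - 1)/(h - 5)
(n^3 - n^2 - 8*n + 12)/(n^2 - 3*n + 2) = (n^2 + n - 6)/(n - 1)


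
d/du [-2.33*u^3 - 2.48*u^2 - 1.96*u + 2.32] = -6.99*u^2 - 4.96*u - 1.96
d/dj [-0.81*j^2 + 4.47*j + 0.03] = 4.47 - 1.62*j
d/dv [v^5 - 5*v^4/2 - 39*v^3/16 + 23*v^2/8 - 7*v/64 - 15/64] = 5*v^4 - 10*v^3 - 117*v^2/16 + 23*v/4 - 7/64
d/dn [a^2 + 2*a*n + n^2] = 2*a + 2*n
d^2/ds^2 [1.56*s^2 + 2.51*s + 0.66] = 3.12000000000000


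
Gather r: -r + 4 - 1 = 3 - r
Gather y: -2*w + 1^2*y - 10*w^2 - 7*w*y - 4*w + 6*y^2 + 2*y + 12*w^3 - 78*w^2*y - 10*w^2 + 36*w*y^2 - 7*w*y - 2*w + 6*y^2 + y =12*w^3 - 20*w^2 - 8*w + y^2*(36*w + 12) + y*(-78*w^2 - 14*w + 4)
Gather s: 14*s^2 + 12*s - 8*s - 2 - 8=14*s^2 + 4*s - 10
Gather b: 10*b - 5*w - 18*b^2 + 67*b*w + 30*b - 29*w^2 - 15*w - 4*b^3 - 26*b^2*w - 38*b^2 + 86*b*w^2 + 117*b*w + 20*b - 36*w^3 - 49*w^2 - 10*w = -4*b^3 + b^2*(-26*w - 56) + b*(86*w^2 + 184*w + 60) - 36*w^3 - 78*w^2 - 30*w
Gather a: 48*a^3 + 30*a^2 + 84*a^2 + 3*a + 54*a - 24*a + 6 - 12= 48*a^3 + 114*a^2 + 33*a - 6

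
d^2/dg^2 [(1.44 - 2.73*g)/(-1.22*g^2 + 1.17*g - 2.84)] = ((9.9018 - 19.9836*g)*(1.22*g^2 - 1.17*g + 2.84) + (2.44*g - 1.17)*(2.73*g - 1.44)*(4.88*g - 2.34))/(1.22*g^2 - 1.17*g + 2.84)^3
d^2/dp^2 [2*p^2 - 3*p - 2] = 4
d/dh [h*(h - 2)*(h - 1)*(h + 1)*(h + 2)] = 5*h^4 - 15*h^2 + 4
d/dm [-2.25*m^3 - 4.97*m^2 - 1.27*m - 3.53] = -6.75*m^2 - 9.94*m - 1.27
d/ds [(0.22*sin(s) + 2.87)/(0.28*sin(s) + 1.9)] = -0.3856*cos(s)/(0.28*sin(s) + 1.9)^2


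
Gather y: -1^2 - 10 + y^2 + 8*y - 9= y^2 + 8*y - 20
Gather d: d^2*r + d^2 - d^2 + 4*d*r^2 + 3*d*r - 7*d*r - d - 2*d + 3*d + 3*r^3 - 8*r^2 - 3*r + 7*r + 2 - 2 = d^2*r + d*(4*r^2 - 4*r) + 3*r^3 - 8*r^2 + 4*r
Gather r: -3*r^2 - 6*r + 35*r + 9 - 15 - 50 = -3*r^2 + 29*r - 56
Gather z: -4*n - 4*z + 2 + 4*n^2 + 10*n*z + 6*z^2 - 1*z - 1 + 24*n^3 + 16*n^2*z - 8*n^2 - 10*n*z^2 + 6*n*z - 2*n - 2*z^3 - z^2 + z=24*n^3 - 4*n^2 - 6*n - 2*z^3 + z^2*(5 - 10*n) + z*(16*n^2 + 16*n - 4) + 1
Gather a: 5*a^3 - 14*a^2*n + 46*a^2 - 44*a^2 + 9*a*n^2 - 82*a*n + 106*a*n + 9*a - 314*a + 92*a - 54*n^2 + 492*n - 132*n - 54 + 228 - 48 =5*a^3 + a^2*(2 - 14*n) + a*(9*n^2 + 24*n - 213) - 54*n^2 + 360*n + 126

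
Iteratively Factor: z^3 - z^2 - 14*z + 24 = (z + 4)*(z^2 - 5*z + 6) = (z - 3)*(z + 4)*(z - 2)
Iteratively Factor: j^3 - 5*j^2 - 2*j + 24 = (j + 2)*(j^2 - 7*j + 12) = (j - 3)*(j + 2)*(j - 4)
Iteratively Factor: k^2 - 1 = (k - 1)*(k + 1)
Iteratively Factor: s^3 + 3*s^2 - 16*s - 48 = (s + 3)*(s^2 - 16) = (s + 3)*(s + 4)*(s - 4)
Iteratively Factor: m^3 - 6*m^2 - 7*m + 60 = (m - 5)*(m^2 - m - 12) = (m - 5)*(m + 3)*(m - 4)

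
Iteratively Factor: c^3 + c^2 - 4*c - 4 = (c + 2)*(c^2 - c - 2) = (c + 1)*(c + 2)*(c - 2)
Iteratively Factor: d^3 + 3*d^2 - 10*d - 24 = (d - 3)*(d^2 + 6*d + 8) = (d - 3)*(d + 4)*(d + 2)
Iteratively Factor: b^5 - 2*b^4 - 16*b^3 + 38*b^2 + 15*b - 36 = (b + 1)*(b^4 - 3*b^3 - 13*b^2 + 51*b - 36) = (b - 3)*(b + 1)*(b^3 - 13*b + 12) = (b - 3)*(b - 1)*(b + 1)*(b^2 + b - 12) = (b - 3)*(b - 1)*(b + 1)*(b + 4)*(b - 3)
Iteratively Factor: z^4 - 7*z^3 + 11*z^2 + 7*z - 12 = (z - 3)*(z^3 - 4*z^2 - z + 4) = (z - 4)*(z - 3)*(z^2 - 1) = (z - 4)*(z - 3)*(z - 1)*(z + 1)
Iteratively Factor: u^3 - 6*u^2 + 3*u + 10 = (u + 1)*(u^2 - 7*u + 10) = (u - 2)*(u + 1)*(u - 5)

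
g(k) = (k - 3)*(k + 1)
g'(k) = 2*k - 2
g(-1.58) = 2.66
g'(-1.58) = -5.16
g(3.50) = 2.25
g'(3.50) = 5.00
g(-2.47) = 8.04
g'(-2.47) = -6.94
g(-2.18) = 6.11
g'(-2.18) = -6.36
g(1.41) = -3.83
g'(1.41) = 0.82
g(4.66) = 9.40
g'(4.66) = 7.32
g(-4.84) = 30.11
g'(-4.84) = -11.68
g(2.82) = -0.69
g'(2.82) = 3.64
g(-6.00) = 45.00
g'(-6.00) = -14.00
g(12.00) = 117.00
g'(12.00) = 22.00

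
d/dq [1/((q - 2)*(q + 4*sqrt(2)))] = ((2 - q)*(q + 4*sqrt(2)) - (q - 2)^2)/((q - 2)^3*(q + 4*sqrt(2))^2)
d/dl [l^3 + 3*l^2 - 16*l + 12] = 3*l^2 + 6*l - 16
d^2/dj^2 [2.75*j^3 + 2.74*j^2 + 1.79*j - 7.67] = 16.5*j + 5.48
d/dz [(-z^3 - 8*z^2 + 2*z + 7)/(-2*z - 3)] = (4*z^3 + 25*z^2 + 48*z + 8)/(4*z^2 + 12*z + 9)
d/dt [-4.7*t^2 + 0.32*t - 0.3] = 0.32 - 9.4*t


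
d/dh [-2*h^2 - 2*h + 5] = -4*h - 2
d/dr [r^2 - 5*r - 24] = 2*r - 5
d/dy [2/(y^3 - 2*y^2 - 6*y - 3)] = 2*(-3*y^2 + 4*y + 6)/(-y^3 + 2*y^2 + 6*y + 3)^2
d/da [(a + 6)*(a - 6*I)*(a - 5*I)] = 3*a^2 + a*(12 - 22*I) - 30 - 66*I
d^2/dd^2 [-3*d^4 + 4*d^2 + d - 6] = 8 - 36*d^2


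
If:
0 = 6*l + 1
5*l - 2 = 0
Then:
No Solution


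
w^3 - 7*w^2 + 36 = (w - 6)*(w - 3)*(w + 2)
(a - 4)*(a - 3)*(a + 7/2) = a^3 - 7*a^2/2 - 25*a/2 + 42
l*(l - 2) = l^2 - 2*l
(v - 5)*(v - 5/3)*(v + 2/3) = v^3 - 6*v^2 + 35*v/9 + 50/9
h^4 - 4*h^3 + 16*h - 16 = (h - 2)^3*(h + 2)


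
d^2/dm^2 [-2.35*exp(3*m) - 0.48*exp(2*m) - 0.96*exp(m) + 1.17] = (-21.15*exp(2*m) - 1.92*exp(m) - 0.96)*exp(m)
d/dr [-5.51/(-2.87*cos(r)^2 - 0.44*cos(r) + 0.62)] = (31.6274*cos(r) + 2.4244)*sin(r)/(2.87*cos(r)^2 + 0.44*cos(r) - 0.62)^2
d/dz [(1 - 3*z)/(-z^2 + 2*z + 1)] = (-3*z^2 + 2*z - 5)/(z^4 - 4*z^3 + 2*z^2 + 4*z + 1)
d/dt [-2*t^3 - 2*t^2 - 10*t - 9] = -6*t^2 - 4*t - 10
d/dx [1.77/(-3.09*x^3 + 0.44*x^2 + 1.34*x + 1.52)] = (16.4079*x^2 - 1.5576*x - 2.3718)/(-3.09*x^3 + 0.44*x^2 + 1.34*x + 1.52)^2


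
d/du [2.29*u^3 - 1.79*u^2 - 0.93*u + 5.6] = 6.87*u^2 - 3.58*u - 0.93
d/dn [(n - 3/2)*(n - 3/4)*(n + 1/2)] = n*(6*n - 7)/2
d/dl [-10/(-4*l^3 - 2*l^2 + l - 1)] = 10*(-12*l^2 - 4*l + 1)/(4*l^3 + 2*l^2 - l + 1)^2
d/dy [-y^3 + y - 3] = 1 - 3*y^2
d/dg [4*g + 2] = 4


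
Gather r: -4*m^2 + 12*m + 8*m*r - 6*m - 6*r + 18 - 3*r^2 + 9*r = -4*m^2 + 6*m - 3*r^2 + r*(8*m + 3) + 18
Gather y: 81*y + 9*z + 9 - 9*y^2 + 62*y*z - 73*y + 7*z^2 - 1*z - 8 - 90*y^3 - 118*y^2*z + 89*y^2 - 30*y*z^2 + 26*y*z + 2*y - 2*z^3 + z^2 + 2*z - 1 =-90*y^3 + y^2*(80 - 118*z) + y*(-30*z^2 + 88*z + 10) - 2*z^3 + 8*z^2 + 10*z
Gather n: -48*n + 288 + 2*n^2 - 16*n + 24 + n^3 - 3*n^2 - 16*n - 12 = n^3 - n^2 - 80*n + 300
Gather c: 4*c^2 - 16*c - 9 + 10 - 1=4*c^2 - 16*c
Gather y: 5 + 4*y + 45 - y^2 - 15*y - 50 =-y^2 - 11*y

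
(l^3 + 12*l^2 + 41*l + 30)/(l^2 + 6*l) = l + 6 + 5/l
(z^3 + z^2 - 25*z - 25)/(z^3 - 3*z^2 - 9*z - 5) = (z + 5)/(z + 1)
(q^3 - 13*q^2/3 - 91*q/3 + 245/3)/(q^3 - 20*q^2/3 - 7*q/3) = (3*q^2 + 8*q - 35)/(q*(3*q + 1))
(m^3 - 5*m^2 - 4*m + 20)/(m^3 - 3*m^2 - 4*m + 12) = (m - 5)/(m - 3)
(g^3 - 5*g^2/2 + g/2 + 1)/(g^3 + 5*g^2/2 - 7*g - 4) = (g - 1)/(g + 4)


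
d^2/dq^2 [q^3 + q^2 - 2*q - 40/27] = 6*q + 2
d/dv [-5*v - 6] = -5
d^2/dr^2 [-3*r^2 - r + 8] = -6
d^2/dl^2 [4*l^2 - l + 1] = 8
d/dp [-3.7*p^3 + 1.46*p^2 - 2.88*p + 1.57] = -11.1*p^2 + 2.92*p - 2.88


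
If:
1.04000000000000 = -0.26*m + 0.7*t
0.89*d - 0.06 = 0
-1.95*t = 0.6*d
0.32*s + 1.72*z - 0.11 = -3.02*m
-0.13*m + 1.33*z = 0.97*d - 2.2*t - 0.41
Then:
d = 0.07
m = -4.06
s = 41.96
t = -0.02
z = -0.62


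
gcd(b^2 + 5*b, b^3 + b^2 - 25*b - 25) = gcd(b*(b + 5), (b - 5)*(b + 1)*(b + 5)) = b + 5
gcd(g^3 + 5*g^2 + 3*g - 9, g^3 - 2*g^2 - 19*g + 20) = g - 1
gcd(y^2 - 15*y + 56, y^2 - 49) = y - 7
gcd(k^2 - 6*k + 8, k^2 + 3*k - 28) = k - 4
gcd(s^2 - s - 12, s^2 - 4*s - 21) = s + 3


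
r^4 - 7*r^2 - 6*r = r*(r - 3)*(r + 1)*(r + 2)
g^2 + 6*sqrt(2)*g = g*(g + 6*sqrt(2))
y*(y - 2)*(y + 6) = y^3 + 4*y^2 - 12*y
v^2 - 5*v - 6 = (v - 6)*(v + 1)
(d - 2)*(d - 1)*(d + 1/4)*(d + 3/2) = d^4 - 5*d^3/4 - 23*d^2/8 + 19*d/8 + 3/4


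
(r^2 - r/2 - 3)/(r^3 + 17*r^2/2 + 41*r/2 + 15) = (r - 2)/(r^2 + 7*r + 10)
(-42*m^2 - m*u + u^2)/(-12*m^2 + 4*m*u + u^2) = (-7*m + u)/(-2*m + u)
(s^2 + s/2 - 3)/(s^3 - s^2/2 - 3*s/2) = (s + 2)/(s*(s + 1))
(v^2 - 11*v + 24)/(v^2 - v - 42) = (-v^2 + 11*v - 24)/(-v^2 + v + 42)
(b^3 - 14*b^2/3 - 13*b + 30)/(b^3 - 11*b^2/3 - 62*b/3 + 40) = (b + 3)/(b + 4)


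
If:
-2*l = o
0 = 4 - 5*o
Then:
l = -2/5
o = 4/5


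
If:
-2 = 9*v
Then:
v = -2/9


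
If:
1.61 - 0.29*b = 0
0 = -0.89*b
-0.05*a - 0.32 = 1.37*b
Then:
No Solution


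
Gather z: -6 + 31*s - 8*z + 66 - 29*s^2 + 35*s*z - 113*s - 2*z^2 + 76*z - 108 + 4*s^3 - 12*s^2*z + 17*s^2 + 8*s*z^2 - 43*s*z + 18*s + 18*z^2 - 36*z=4*s^3 - 12*s^2 - 64*s + z^2*(8*s + 16) + z*(-12*s^2 - 8*s + 32) - 48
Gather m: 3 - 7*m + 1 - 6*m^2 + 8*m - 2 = -6*m^2 + m + 2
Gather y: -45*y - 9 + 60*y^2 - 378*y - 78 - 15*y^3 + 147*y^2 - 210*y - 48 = -15*y^3 + 207*y^2 - 633*y - 135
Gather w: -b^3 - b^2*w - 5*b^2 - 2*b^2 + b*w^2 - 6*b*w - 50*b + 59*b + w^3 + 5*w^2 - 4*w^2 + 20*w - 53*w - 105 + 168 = -b^3 - 7*b^2 + 9*b + w^3 + w^2*(b + 1) + w*(-b^2 - 6*b - 33) + 63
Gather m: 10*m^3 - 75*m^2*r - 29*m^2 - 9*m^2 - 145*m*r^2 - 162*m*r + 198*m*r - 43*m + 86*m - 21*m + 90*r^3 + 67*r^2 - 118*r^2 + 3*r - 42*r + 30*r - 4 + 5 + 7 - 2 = 10*m^3 + m^2*(-75*r - 38) + m*(-145*r^2 + 36*r + 22) + 90*r^3 - 51*r^2 - 9*r + 6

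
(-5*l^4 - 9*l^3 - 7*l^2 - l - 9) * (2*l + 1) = -10*l^5 - 23*l^4 - 23*l^3 - 9*l^2 - 19*l - 9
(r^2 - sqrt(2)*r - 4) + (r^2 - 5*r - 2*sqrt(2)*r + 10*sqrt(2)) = 2*r^2 - 5*r - 3*sqrt(2)*r - 4 + 10*sqrt(2)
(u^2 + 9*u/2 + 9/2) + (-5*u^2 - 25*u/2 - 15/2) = -4*u^2 - 8*u - 3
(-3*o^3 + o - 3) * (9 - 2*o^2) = 6*o^5 - 29*o^3 + 6*o^2 + 9*o - 27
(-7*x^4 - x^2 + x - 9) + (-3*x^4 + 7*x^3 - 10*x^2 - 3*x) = -10*x^4 + 7*x^3 - 11*x^2 - 2*x - 9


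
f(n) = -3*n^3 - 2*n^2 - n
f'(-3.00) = -70.00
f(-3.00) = 66.00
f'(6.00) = -349.00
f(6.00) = -726.00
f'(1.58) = -29.79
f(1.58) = -18.41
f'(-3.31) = -86.36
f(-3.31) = 90.19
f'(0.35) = -3.50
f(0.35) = -0.72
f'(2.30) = -57.81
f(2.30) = -49.38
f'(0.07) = -1.32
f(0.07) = -0.08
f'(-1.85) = -24.40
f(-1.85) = 14.00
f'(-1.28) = -10.63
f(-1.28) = 4.29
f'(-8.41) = -603.91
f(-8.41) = 1651.42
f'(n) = -9*n^2 - 4*n - 1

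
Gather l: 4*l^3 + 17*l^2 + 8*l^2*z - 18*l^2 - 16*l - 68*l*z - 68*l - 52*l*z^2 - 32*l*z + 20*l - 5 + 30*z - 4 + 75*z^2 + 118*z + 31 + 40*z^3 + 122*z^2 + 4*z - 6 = 4*l^3 + l^2*(8*z - 1) + l*(-52*z^2 - 100*z - 64) + 40*z^3 + 197*z^2 + 152*z + 16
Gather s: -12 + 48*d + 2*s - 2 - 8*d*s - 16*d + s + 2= 32*d + s*(3 - 8*d) - 12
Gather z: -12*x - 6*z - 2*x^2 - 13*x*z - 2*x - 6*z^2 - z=-2*x^2 - 14*x - 6*z^2 + z*(-13*x - 7)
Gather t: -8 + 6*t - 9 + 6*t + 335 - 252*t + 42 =360 - 240*t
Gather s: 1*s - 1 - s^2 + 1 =-s^2 + s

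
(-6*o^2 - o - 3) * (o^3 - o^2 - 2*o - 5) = -6*o^5 + 5*o^4 + 10*o^3 + 35*o^2 + 11*o + 15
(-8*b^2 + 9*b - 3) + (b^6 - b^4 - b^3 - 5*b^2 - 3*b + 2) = b^6 - b^4 - b^3 - 13*b^2 + 6*b - 1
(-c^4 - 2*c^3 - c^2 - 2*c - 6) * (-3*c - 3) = 3*c^5 + 9*c^4 + 9*c^3 + 9*c^2 + 24*c + 18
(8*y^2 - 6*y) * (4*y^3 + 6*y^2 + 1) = 32*y^5 + 24*y^4 - 36*y^3 + 8*y^2 - 6*y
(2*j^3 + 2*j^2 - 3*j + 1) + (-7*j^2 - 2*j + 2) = 2*j^3 - 5*j^2 - 5*j + 3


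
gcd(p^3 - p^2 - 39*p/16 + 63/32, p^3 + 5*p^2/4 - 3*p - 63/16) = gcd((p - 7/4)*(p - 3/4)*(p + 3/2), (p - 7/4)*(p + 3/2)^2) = p^2 - p/4 - 21/8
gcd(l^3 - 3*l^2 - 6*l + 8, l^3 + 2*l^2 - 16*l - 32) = l^2 - 2*l - 8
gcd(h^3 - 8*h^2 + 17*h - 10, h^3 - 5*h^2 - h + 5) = h^2 - 6*h + 5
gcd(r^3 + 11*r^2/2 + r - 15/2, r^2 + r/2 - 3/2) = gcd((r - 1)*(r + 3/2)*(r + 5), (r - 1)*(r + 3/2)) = r^2 + r/2 - 3/2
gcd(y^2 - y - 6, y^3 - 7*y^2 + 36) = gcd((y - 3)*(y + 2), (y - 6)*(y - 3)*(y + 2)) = y^2 - y - 6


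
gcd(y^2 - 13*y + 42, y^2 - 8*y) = 1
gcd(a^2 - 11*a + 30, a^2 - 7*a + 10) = a - 5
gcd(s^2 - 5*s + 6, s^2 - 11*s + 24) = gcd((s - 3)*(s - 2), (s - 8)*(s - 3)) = s - 3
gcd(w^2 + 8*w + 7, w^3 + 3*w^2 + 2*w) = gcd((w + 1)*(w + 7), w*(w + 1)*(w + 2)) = w + 1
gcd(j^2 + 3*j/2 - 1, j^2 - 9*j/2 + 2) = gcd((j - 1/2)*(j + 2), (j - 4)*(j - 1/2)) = j - 1/2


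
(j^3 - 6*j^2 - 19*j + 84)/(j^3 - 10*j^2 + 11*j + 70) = (j^2 + j - 12)/(j^2 - 3*j - 10)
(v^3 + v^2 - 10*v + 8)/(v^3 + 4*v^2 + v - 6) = (v^2 + 2*v - 8)/(v^2 + 5*v + 6)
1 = 1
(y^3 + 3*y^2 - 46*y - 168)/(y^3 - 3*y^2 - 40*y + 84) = (y + 4)/(y - 2)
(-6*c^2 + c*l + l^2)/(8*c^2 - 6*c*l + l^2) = (-3*c - l)/(4*c - l)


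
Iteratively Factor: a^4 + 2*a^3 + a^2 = (a)*(a^3 + 2*a^2 + a) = a^2*(a^2 + 2*a + 1) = a^2*(a + 1)*(a + 1)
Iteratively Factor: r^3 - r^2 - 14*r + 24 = (r + 4)*(r^2 - 5*r + 6) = (r - 3)*(r + 4)*(r - 2)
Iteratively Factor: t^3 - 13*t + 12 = (t + 4)*(t^2 - 4*t + 3) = (t - 3)*(t + 4)*(t - 1)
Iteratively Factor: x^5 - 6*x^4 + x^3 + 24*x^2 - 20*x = (x + 2)*(x^4 - 8*x^3 + 17*x^2 - 10*x) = x*(x + 2)*(x^3 - 8*x^2 + 17*x - 10) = x*(x - 5)*(x + 2)*(x^2 - 3*x + 2) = x*(x - 5)*(x - 1)*(x + 2)*(x - 2)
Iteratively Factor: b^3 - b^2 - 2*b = (b - 2)*(b^2 + b) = b*(b - 2)*(b + 1)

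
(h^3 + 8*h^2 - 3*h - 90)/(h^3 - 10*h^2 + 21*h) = (h^2 + 11*h + 30)/(h*(h - 7))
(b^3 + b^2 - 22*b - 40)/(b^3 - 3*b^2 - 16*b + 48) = (b^2 - 3*b - 10)/(b^2 - 7*b + 12)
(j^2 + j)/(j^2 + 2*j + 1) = j/(j + 1)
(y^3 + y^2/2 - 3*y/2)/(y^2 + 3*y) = (2*y^2 + y - 3)/(2*(y + 3))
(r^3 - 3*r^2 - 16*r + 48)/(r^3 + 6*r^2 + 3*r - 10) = (r^3 - 3*r^2 - 16*r + 48)/(r^3 + 6*r^2 + 3*r - 10)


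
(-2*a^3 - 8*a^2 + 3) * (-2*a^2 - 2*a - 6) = 4*a^5 + 20*a^4 + 28*a^3 + 42*a^2 - 6*a - 18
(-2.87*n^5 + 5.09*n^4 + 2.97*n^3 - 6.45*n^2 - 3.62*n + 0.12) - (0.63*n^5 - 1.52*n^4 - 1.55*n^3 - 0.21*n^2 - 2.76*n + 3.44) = -3.5*n^5 + 6.61*n^4 + 4.52*n^3 - 6.24*n^2 - 0.86*n - 3.32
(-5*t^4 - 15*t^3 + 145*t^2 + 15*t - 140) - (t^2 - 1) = -5*t^4 - 15*t^3 + 144*t^2 + 15*t - 139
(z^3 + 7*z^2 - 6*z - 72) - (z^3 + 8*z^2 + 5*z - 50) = -z^2 - 11*z - 22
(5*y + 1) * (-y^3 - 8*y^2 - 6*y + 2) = -5*y^4 - 41*y^3 - 38*y^2 + 4*y + 2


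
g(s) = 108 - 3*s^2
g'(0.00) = 0.00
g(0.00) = 108.00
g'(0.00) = 0.00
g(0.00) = 108.00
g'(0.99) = -5.94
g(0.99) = 105.06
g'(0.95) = -5.70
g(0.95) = 105.29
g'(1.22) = -7.32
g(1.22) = 103.53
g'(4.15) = -24.90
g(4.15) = 56.33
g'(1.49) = -8.94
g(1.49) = 101.34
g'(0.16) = -0.96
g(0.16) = 107.92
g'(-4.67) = 28.02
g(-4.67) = 42.57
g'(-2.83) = 16.98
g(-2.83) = 83.97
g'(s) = -6*s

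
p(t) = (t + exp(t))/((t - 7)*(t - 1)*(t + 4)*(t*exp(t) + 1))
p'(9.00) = 0.00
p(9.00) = 0.00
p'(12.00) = 0.00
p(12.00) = 0.00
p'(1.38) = 0.23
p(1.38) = -0.07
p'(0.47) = 0.13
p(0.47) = 0.08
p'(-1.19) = 0.03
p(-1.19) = -0.03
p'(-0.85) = 0.05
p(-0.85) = -0.01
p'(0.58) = 0.20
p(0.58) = 0.09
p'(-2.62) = 0.04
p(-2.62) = -0.07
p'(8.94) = -0.00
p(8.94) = 0.00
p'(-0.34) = 0.06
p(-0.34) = 0.01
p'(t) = (t + exp(t))*(-t*exp(t) - exp(t))/((t - 7)*(t - 1)*(t + 4)*(t*exp(t) + 1)^2) + (exp(t) + 1)/((t - 7)*(t - 1)*(t + 4)*(t*exp(t) + 1)) - (t + exp(t))/((t - 7)*(t - 1)*(t + 4)^2*(t*exp(t) + 1)) - (t + exp(t))/((t - 7)*(t - 1)^2*(t + 4)*(t*exp(t) + 1)) - (t + exp(t))/((t - 7)^2*(t - 1)*(t + 4)*(t*exp(t) + 1))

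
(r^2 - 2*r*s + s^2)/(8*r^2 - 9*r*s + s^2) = (r - s)/(8*r - s)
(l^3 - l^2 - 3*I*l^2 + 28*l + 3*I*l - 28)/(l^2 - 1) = (l^2 - 3*I*l + 28)/(l + 1)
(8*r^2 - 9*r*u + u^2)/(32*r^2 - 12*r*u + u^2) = (r - u)/(4*r - u)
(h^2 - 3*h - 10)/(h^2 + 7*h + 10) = (h - 5)/(h + 5)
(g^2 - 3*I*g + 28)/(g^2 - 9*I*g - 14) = (g + 4*I)/(g - 2*I)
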